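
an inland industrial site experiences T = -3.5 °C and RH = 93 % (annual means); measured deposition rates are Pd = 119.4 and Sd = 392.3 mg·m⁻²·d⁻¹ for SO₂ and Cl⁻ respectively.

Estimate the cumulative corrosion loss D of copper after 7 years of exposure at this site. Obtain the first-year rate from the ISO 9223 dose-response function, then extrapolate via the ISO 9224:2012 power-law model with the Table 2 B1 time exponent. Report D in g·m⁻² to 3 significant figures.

D(7) = 67.0 g·m⁻²

copper: temperature factor f = +0.126·(-13.5) = -1.7010
  SO₂ term: 0.0053·119.4^0.26·exp(0.059·93-1.7010) = 0.8101
  Sd branch = 0.01025·Sd^0.27·e^(0.036·RH+0.049·T) = 1.232 μm/a
  r_corr = 0.8101 + 1.232 = 2.042 μm/a
ISO 9224: D(t) = r_corr · t^b with b = 0.667 (copper, B1)
  D(7) = 2.042 × 7^0.667 = 2.042 × 3.662 = 7.477 μm
  Mass loss = 7.477 μm × 8.96 g/cm³ = 66.99 g·m⁻²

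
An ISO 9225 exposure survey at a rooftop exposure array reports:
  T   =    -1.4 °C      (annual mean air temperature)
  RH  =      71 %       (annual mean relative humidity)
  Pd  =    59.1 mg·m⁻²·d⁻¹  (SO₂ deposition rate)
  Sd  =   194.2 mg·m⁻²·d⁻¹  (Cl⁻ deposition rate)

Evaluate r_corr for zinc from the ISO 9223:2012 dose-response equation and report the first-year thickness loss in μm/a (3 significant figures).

r_corr = 1.87 μm/a

zinc: T≤10 °C ⇒ hinge +0.038·(-1.4−10) = -0.4332
  Pd branch = 0.0129·Pd^0.44·e^(0.046·RH+f) = 1.319 μm/a
  Cl⁻ term: 0.0175·194.2^0.57·exp(0.008·71+0.085·-1.4) = 0.5525
  sum: 1.319 + 0.5525 → r_corr = 1.872 μm/a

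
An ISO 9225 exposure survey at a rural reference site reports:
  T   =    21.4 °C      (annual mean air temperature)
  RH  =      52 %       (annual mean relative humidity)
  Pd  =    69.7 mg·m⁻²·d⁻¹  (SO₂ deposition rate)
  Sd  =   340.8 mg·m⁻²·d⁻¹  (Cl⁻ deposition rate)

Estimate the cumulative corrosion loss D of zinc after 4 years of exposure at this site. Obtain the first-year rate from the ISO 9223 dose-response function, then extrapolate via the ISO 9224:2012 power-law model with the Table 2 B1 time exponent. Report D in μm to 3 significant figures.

D(4) = 15.3 μm

zinc: f(T) = -0.071·(T−10) [T>10 °C] = -0.8094
  Pd branch = 0.0129·Pd^0.44·e^(0.046·RH+f) = 0.4064 μm/a
  Cl⁻ term: 0.0175·340.8^0.57·exp(0.008·52+0.085·21.4) = 4.542
  r_corr = 0.4064 + 4.542 = 4.948 μm/a
Long-term exponent b (ISO 9224 Table 2, B1) = 0.813
  D(4) = 4.948 × 4^0.813 = 4.948 × 3.087 = 15.27 μm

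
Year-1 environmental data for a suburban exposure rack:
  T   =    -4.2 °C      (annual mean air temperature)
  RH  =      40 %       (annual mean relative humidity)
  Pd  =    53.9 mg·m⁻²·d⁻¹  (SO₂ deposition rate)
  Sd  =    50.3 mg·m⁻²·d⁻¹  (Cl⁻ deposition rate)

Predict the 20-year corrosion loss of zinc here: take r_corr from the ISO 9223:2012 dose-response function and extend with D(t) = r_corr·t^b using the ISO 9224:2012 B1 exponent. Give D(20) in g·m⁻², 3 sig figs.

D(20) = 35.2 g·m⁻²

zinc: T≤10 °C ⇒ hinge +0.038·(-4.2−10) = -0.5396
  Pd branch = 0.0129·Pd^0.44·e^(0.046·RH+f) = 0.2737 μm/a
  Sd branch = 0.0175·Sd^0.57·e^(0.008·RH+0.085·T) = 0.1573 μm/a
  r_corr = 0.2737 + 0.1573 = 0.431 μm/a
Power-law: D(20) = r_corr · 20^0.813
  D(20) = 0.431 × 20^0.813 = 0.431 × 11.42 = 4.923 μm
  Mass loss = 4.923 μm × 7.14 g/cm³ = 35.15 g·m⁻²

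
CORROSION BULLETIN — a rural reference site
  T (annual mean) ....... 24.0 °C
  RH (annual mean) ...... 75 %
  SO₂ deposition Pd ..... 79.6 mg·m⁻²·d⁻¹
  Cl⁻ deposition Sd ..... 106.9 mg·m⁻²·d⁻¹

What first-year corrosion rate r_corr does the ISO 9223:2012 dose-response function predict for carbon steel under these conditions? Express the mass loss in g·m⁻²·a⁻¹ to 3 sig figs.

carbon steel: temperature factor f = -0.054·(14.0) = -0.7560
  Pd branch = 1.77·Pd^0.52·e^(0.02·RH+f) = 36.27 μm/a
  Sd branch = 0.102·Sd^0.62·e^(0.033·RH+0.04·T) = 57.33 μm/a
  sum: 36.27 + 57.33 → r_corr = 93.6 μm/a
Convert to mass loss: 93.6 μm/a × 7.85 g/cm³ = 734.8 g·m⁻²·a⁻¹

r_corr = 735 g·m⁻²·a⁻¹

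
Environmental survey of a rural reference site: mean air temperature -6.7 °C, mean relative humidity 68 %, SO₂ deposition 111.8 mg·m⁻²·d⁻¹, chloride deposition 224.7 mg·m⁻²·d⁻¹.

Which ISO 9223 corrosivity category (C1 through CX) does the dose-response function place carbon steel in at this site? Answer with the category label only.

C3

carbon steel: temperature factor f = +0.150·(-16.7) = -2.5050
  SO₂ term: 1.77·111.8^0.52·exp(0.02·68-2.5050) = 6.545
  Cl⁻ term: 0.102·224.7^0.62·exp(0.033·68+0.04·-6.7) = 21.12
  r_corr = 6.545 + 21.12 = 27.67 μm/a
ISO 9223 Table 2 (carbon steel): 25 < 27.7 ≤ 50 μm/a ⇒ C3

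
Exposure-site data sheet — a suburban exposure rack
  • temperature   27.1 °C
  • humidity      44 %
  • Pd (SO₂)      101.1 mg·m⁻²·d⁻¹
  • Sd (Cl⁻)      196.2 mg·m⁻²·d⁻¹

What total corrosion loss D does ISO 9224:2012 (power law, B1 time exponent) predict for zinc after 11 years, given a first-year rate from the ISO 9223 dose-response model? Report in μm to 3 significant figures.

zinc: f(T) = -0.071·(T−10) [T>10 °C] = -1.2141
  SO₂ term: 0.0129·101.1^0.44·exp(0.046·44-1.2141) = 0.221
  Sd branch = 0.0175·Sd^0.57·e^(0.008·RH+0.085·T) = 5.048 μm/a
  sum: 0.221 + 5.048 → r_corr = 5.269 μm/a
Power-law: D(11) = r_corr · 11^0.813
  D(11) = 5.269 × 11^0.813 = 5.269 × 7.025 = 37.02 μm

D(11) = 37.0 μm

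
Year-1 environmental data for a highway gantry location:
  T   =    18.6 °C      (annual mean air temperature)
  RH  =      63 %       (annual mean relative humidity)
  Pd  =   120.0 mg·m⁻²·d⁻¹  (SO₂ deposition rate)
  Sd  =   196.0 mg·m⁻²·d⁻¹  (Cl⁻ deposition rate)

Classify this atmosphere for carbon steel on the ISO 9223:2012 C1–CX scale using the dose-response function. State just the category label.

C5

carbon steel: f(T) = -0.054·(T−10) [T>10 °C] = -0.4644
  Pd branch = 1.77·Pd^0.52·e^(0.02·RH+f) = 47.28 μm/a
  Cl⁻ term: 0.102·196.0^0.62·exp(0.033·63+0.04·18.6) = 45.27
  sum: 47.28 + 45.27 → r_corr = 92.55 μm/a
Category bounds: 80…200 μm/a bracket r_corr ⇒ C5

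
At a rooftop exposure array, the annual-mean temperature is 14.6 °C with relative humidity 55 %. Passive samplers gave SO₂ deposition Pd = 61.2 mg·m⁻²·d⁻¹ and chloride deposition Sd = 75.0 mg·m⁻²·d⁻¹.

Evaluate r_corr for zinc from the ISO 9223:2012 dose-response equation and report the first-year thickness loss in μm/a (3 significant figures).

r_corr = 1.82 μm/a

zinc: f(T) = -0.071·(T−10) [T>10 °C] = -0.3266
  sulphur-dioxide contribution → 0.714 μm/a
  chloride contribution → 1.101 μm/a
  ⇒ r_corr(zinc) = 1.815 μm/a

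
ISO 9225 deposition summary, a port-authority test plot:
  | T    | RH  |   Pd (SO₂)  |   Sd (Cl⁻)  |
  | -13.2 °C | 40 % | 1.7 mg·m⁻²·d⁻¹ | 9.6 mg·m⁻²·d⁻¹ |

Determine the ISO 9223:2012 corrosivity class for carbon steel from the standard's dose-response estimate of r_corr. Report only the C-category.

carbon steel: temperature factor f = +0.150·(-23.2) = -3.4800
  Pd branch = 1.77·Pd^0.52·e^(0.02·RH+f) = 0.1599 μm/a
  Sd branch = 0.102·Sd^0.62·e^(0.033·RH+0.04·T) = 0.9153 μm/a
  sum: 0.1599 + 0.9153 → r_corr = 1.075 μm/a
Category bounds: 0…1.3 μm/a bracket r_corr ⇒ C1

C1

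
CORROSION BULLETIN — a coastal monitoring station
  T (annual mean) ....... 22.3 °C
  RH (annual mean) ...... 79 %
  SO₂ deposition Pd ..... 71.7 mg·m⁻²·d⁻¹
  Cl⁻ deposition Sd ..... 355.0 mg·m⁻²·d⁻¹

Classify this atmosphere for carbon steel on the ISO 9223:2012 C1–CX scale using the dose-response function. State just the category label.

C5

carbon steel: temperature factor f = -0.054·(12.3) = -0.6642
  Pd branch = 1.77·Pd^0.52·e^(0.02·RH+f) = 40.79 μm/a
  Sd branch = 0.102·Sd^0.62·e^(0.033·RH+0.04·T) = 128.6 μm/a
  r_corr = 40.79 + 128.6 = 169.4 μm/a
ISO 9223 Table 2 (carbon steel): 80 < 169 ≤ 200 μm/a ⇒ C5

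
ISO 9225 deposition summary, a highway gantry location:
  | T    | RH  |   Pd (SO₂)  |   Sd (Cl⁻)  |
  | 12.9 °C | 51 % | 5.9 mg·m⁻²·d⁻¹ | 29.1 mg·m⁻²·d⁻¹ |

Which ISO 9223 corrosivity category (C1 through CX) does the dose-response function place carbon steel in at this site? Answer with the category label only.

carbon steel: temperature factor f = -0.054·(2.9) = -0.1566
  Pd branch = 1.77·Pd^0.52·e^(0.02·RH+f) = 10.56 μm/a
  Cl⁻ term: 0.102·29.1^0.62·exp(0.033·51+0.04·12.9) = 7.434
  r_corr = 10.56 + 7.434 = 18 μm/a
ISO 9223 Table 2 (carbon steel): 1.3 < 18 ≤ 25 μm/a ⇒ C2

C2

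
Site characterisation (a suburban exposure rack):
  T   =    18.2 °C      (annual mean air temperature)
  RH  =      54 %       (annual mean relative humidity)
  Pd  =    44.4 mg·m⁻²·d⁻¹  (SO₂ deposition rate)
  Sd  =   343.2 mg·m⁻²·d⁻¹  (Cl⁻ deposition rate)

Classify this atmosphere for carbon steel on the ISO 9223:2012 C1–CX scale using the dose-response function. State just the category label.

carbon steel: T>10 °C ⇒ hinge -0.054·(18.2−10) = -0.4428
  Pd branch = 1.77·Pd^0.52·e^(0.02·RH+f) = 24.06 μm/a
  Sd branch = 0.102·Sd^0.62·e^(0.033·RH+0.04·T) = 46.85 μm/a
  r_corr = 24.06 + 46.85 = 70.91 μm/a
Category bounds: 50…80 μm/a bracket r_corr ⇒ C4

C4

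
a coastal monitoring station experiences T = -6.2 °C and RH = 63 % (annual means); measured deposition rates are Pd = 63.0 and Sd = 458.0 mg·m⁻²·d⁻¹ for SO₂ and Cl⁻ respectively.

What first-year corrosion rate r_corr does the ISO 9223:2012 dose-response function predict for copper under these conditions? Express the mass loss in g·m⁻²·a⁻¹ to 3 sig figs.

copper: f(T) = +0.126·(T−10) [T≤10 °C] = -2.0412
  SO₂ term: 0.0053·63.0^0.26·exp(0.059·63-2.0412) = 0.08316
  Cl⁻ term: 0.01025·458.0^0.27·exp(0.036·63+0.049·-6.2) = 0.3821
  sum: 0.08316 + 0.3821 → r_corr = 0.4653 μm/a
Convert to mass loss: 0.4653 μm/a × 8.96 g/cm³ = 4.169 g·m⁻²·a⁻¹

r_corr = 4.17 g·m⁻²·a⁻¹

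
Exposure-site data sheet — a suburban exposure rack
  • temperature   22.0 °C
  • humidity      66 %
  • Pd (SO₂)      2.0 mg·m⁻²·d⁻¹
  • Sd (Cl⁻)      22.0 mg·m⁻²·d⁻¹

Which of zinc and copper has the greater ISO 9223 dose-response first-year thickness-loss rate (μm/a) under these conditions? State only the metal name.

zinc

zinc: T>10 °C ⇒ hinge -0.071·(22.0−10) = -0.8520
  sulphur-dioxide contribution → 0.1554 μm/a
  chloride contribution → 1.121 μm/a
  total first-year rate 1.277 μm/a
copper: f(T) = -0.080·(T−10) [T>10 °C] = -0.9600
  sulphur-dioxide contribution → 0.1193 μm/a
  chloride contribution → 0.7468 μm/a
  ⇒ r_corr(copper) = 0.8662 μm/a
Ordering by μm/a: zinc (1.28) > copper (0.866)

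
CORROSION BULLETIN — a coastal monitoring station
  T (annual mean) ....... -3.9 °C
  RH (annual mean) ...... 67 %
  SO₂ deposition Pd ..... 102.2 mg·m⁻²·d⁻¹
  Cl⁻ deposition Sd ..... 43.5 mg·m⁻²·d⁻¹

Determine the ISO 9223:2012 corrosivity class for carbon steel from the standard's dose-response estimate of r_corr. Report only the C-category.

carbon steel: f(T) = +0.150·(T−10) [T≤10 °C] = -2.0850
  SO₂ term: 1.77·102.2^0.52·exp(0.02·67-2.0850) = 9.318
  Cl⁻ term: 0.102·43.5^0.62·exp(0.033·67+0.04·-3.9) = 8.259
  r_corr = 9.318 + 8.259 = 17.58 μm/a
17.6 μm/a falls in (1.3, 25] for carbon steel → category C2

C2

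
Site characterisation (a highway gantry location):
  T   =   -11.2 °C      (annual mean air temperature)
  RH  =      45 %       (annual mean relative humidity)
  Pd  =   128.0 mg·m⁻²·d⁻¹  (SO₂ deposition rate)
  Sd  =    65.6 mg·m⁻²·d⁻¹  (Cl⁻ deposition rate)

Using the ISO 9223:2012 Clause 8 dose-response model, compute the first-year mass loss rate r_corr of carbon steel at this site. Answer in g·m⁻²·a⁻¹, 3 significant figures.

carbon steel: T≤10 °C ⇒ hinge +0.150·(-11.2−10) = -3.1800
  sulphur-dioxide contribution → 2.257 μm/a
  chloride contribution → 3.85 μm/a
  ⇒ r_corr(carbon steel) = 6.107 μm/a
Convert to mass loss: 6.107 μm/a × 7.85 g/cm³ = 47.94 g·m⁻²·a⁻¹

r_corr = 47.9 g·m⁻²·a⁻¹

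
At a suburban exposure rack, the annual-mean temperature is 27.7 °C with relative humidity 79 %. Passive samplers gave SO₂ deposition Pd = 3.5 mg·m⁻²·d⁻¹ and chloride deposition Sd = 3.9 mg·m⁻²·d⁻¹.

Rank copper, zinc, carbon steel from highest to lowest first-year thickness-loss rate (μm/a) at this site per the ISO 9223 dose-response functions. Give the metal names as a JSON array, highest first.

copper: f(T) = -0.080·(T−10) [T>10 °C] = -1.4160
  SO₂ term: 0.0053·3.5^0.26·exp(0.059·79-1.4160) = 0.1884
  Cl⁻ term: 0.01025·3.9^0.27·exp(0.036·79+0.049·27.7) = 0.9884
  r_corr = 0.1884 + 0.9884 = 1.177 μm/a
zinc: f(T) = -0.071·(T−10) [T>10 °C] = -1.2567
  SO₂ term: 0.0129·3.5^0.44·exp(0.046·79-1.2567) = 0.2412
  Cl⁻ term: 0.0175·3.9^0.57·exp(0.008·79+0.085·27.7) = 0.7533
  r_corr = 0.2412 + 0.7533 = 0.9945 μm/a
carbon steel: f(T) = -0.054·(T−10) [T>10 °C] = -0.9558
  Pd branch = 1.77·Pd^0.52·e^(0.02·RH+f) = 6.338 μm/a
  Sd branch = 0.102·Sd^0.62·e^(0.033·RH+0.04·T) = 9.738 μm/a
  r_corr = 6.338 + 9.738 = 16.08 μm/a
Ordering by μm/a: carbon steel (16.1) > copper (1.18) > zinc (0.995)

["carbon steel", "copper", "zinc"]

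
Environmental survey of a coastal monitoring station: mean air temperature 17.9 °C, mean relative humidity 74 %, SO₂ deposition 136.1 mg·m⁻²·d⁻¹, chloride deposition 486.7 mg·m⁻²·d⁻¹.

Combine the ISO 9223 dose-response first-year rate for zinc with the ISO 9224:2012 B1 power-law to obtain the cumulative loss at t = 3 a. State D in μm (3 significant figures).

zinc: T>10 °C ⇒ hinge -0.071·(17.9−10) = -0.5609
  Pd branch = 0.0129·Pd^0.44·e^(0.046·RH+f) = 1.924 μm/a
  Cl⁻ term: 0.0175·486.7^0.57·exp(0.008·74+0.085·17.9) = 4.928
  r_corr = 1.924 + 4.928 = 6.852 μm/a
Power-law: D(3) = r_corr · 3^0.813
  D(3) = 6.852 × 3^0.813 = 6.852 × 2.443 = 16.74 μm

D(3) = 16.7 μm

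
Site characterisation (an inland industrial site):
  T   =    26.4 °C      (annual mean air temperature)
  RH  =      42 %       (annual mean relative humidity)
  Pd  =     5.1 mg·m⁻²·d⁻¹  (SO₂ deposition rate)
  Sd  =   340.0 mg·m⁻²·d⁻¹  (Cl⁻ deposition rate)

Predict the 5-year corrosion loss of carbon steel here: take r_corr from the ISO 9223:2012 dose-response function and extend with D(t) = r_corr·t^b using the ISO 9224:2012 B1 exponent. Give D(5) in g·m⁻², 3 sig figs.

carbon steel: f(T) = -0.054·(T−10) [T>10 °C] = -0.8856
  sulphur-dioxide contribution → 3.946 μm/a
  chloride contribution → 43.52 μm/a
  total first-year rate 47.46 μm/a
ISO 9224: D(t) = r_corr · t^b with b = 0.523 (carbon steel, B1)
  D(5) = 47.46 × 5^0.523 = 47.46 × 2.32 = 110.1 μm
  Mass loss = 110.1 μm × 7.85 g/cm³ = 864.5 g·m⁻²

D(5) = 865 g·m⁻²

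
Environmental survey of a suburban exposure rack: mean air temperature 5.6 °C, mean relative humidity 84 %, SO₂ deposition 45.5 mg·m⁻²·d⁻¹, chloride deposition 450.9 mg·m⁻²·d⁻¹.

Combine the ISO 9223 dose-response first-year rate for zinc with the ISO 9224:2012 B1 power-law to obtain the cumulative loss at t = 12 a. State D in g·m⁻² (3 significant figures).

zinc: f(T) = +0.038·(T−10) [T≤10 °C] = -0.1672
  sulphur-dioxide contribution → 2.79 μm/a
  chloride contribution → 1.797 μm/a
  total first-year rate 4.587 μm/a
ISO 9224: D(t) = r_corr · t^b with b = 0.813 (zinc, B1)
  D(12) = 4.587 × 12^0.813 = 4.587 × 7.54 = 34.58 μm
  Mass loss = 34.58 μm × 7.14 g/cm³ = 246.9 g·m⁻²

D(12) = 247 g·m⁻²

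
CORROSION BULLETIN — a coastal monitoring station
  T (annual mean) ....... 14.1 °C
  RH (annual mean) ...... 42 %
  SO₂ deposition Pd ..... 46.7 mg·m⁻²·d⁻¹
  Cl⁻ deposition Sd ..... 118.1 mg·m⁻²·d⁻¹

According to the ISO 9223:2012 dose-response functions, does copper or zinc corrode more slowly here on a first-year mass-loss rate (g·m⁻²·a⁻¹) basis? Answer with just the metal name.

copper: f(T) = -0.080·(T−10) [T>10 °C] = -0.3280
  Pd branch = 0.0053·Pd^0.26·e^(0.059·RH+f) = 0.1236 μm/a
  Sd branch = 0.01025·Sd^0.27·e^(0.036·RH+0.049·T) = 0.3365 μm/a
  r_corr = 0.1236 + 0.3365 = 0.4601 μm/a
  mass loss = 0.4601 μm/a × 8.96 g/cm³ = 4.122 g·m⁻²·a⁻¹
zinc: T>10 °C ⇒ hinge -0.071·(14.1−10) = -0.2911
  SO₂ term: 0.0129·46.7^0.44·exp(0.046·42-0.2911) = 0.3612
  Sd branch = 0.0175·Sd^0.57·e^(0.008·RH+0.085·T) = 1.232 μm/a
  r_corr = 0.3612 + 1.232 = 1.593 μm/a
  mass loss = 1.593 μm/a × 7.14 g/cm³ = 11.38 g·m⁻²·a⁻¹
Ordering by g·m⁻²·a⁻¹: zinc (11.4) > copper (4.12)

copper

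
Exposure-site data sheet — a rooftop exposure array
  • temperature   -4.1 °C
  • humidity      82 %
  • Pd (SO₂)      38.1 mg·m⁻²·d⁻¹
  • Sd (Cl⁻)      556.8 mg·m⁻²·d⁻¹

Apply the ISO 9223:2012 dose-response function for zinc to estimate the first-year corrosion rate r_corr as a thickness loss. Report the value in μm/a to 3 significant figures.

r_corr = 2.50 μm/a

zinc: temperature factor f = +0.038·(-14.1) = -0.5358
  Pd branch = 0.0129·Pd^0.44·e^(0.046·RH+f) = 1.628 μm/a
  Sd branch = 0.0175·Sd^0.57·e^(0.008·RH+0.085·T) = 0.8742 μm/a
  sum: 1.628 + 0.8742 → r_corr = 2.502 μm/a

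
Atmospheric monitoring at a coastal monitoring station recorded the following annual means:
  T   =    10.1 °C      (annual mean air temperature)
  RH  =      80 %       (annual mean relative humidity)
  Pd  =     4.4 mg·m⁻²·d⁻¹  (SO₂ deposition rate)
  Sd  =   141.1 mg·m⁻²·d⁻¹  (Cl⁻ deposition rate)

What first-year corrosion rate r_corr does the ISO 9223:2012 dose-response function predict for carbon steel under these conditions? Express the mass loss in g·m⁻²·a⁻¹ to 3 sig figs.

carbon steel: f(T) = -0.054·(T−10) [T>10 °C] = -0.0054
  sulphur-dioxide contribution → 18.84 μm/a
  chloride contribution → 46.06 μm/a
  ⇒ r_corr(carbon steel) = 64.9 μm/a
Convert to mass loss: 64.9 μm/a × 7.85 g/cm³ = 509.4 g·m⁻²·a⁻¹

r_corr = 509 g·m⁻²·a⁻¹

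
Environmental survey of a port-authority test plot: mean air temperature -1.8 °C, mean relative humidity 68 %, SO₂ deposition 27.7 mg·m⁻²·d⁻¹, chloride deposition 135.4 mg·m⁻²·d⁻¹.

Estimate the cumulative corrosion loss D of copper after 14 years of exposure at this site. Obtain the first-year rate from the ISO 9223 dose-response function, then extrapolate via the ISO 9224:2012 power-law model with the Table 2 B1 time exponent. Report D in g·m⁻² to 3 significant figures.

copper: T≤10 °C ⇒ hinge +0.126·(-1.8−10) = -1.4868
  SO₂ term: 0.0053·27.7^0.26·exp(0.059·68-1.4868) = 0.157
  Sd branch = 0.01025·Sd^0.27·e^(0.036·RH+0.049·T) = 0.4084 μm/a
  sum: 0.157 + 0.4084 → r_corr = 0.5655 μm/a
Power-law: D(14) = r_corr · 14^0.667
  D(14) = 0.5655 × 14^0.667 = 0.5655 × 5.814 = 3.288 μm
  Mass loss = 3.288 μm × 8.96 g/cm³ = 29.46 g·m⁻²

D(14) = 29.5 g·m⁻²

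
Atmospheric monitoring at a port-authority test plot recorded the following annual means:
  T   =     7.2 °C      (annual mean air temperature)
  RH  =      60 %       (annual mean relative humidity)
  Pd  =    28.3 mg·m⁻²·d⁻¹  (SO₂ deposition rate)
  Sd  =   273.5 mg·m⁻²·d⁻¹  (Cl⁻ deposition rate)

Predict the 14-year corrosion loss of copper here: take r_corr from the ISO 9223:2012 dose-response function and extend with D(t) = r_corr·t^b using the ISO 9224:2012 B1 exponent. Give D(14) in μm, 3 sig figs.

copper: T≤10 °C ⇒ hinge +0.126·(7.2−10) = -0.3528
  SO₂ term: 0.0053·28.3^0.26·exp(0.059·60-0.3528) = 0.3061
  Sd branch = 0.01025·Sd^0.27·e^(0.036·RH+0.049·T) = 0.5754 μm/a
  r_corr = 0.3061 + 0.5754 = 0.8816 μm/a
Long-term exponent b (ISO 9224 Table 2, B1) = 0.667
  D(14) = 0.8816 × 14^0.667 = 0.8816 × 5.814 = 5.125 μm

D(14) = 5.13 μm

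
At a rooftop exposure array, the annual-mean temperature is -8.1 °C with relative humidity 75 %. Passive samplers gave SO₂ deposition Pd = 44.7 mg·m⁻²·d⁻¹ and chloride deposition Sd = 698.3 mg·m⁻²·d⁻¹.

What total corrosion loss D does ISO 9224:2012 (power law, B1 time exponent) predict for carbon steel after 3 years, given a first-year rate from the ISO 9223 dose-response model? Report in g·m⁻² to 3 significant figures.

carbon steel: temperature factor f = +0.150·(-18.1) = -2.7150
  SO₂ term: 1.77·44.7^0.52·exp(0.02·75-2.7150) = 3.788
  Sd branch = 0.102·Sd^0.62·e^(0.033·RH+0.04·T) = 50.82 μm/a
  sum: 3.788 + 50.82 → r_corr = 54.61 μm/a
ISO 9224: D(t) = r_corr · t^b with b = 0.523 (carbon steel, B1)
  D(3) = 54.61 × 3^0.523 = 54.61 × 1.776 = 97.01 μm
  Mass loss = 97.01 μm × 7.85 g/cm³ = 761.6 g·m⁻²

D(3) = 762 g·m⁻²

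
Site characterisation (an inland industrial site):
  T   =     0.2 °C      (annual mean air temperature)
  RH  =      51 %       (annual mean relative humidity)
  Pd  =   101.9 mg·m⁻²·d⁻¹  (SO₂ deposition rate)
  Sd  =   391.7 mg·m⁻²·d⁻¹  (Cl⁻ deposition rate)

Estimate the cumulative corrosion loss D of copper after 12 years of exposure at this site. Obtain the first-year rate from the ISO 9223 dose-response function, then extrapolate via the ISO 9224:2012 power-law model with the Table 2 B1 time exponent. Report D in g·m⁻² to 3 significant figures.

copper: temperature factor f = +0.126·(-9.8) = -1.2348
  SO₂ term: 0.0053·101.9^0.26·exp(0.059·51-1.2348) = 0.104
  Sd branch = 0.01025·Sd^0.27·e^(0.036·RH+0.049·T) = 0.3254 μm/a
  r_corr = 0.104 + 0.3254 = 0.4294 μm/a
ISO 9224: D(t) = r_corr · t^b with b = 0.667 (copper, B1)
  D(12) = 0.4294 × 12^0.667 = 0.4294 × 5.246 = 2.253 μm
  Mass loss = 2.253 μm × 8.96 g/cm³ = 20.18 g·m⁻²

D(12) = 20.2 g·m⁻²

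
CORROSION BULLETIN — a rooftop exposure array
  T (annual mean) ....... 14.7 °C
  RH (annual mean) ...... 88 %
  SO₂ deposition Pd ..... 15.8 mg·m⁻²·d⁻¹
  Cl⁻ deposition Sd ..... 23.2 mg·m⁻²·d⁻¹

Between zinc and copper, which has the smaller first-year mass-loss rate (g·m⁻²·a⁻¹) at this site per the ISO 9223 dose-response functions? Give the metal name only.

zinc: temperature factor f = -0.071·(4.7) = -0.3337
  SO₂ term: 0.0129·15.8^0.44·exp(0.046·88-0.3337) = 1.783
  Sd branch = 0.0175·Sd^0.57·e^(0.008·RH+0.085·T) = 0.7409 μm/a
  r_corr = 1.783 + 0.7409 = 2.524 μm/a
  mass loss = 2.524 μm/a × 7.14 g/cm³ = 18.02 g·m⁻²·a⁻¹
copper: temperature factor f = -0.080·(4.7) = -0.3760
  Pd branch = 0.0053·Pd^0.26·e^(0.059·RH+f) = 1.341 μm/a
  Sd branch = 0.01025·Sd^0.27·e^(0.036·RH+0.049·T) = 1.17 μm/a
  r_corr = 1.341 + 1.17 = 2.511 μm/a
  mass loss = 2.511 μm/a × 8.96 g/cm³ = 22.5 g·m⁻²·a⁻¹
Ordering by g·m⁻²·a⁻¹: copper (22.5) > zinc (18)

zinc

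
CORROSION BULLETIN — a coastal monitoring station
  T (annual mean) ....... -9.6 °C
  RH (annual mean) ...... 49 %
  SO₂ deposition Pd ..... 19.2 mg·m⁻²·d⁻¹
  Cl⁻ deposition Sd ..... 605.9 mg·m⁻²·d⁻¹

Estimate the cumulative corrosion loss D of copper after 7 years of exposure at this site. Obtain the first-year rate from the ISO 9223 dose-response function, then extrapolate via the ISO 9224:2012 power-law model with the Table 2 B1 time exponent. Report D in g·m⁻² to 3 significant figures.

copper: T≤10 °C ⇒ hinge +0.126·(-9.6−10) = -2.4696
  Pd branch = 0.0053·Pd^0.26·e^(0.059·RH+f) = 0.01742 μm/a
  Cl⁻ term: 0.01025·605.9^0.27·exp(0.036·49+0.049·-9.6) = 0.2108
  sum: 0.01742 + 0.2108 → r_corr = 0.2282 μm/a
Long-term exponent b (ISO 9224 Table 2, B1) = 0.667
  D(7) = 0.2282 × 7^0.667 = 0.2282 × 3.662 = 0.8355 μm
  Mass loss = 0.8355 μm × 8.96 g/cm³ = 7.486 g·m⁻²

D(7) = 7.49 g·m⁻²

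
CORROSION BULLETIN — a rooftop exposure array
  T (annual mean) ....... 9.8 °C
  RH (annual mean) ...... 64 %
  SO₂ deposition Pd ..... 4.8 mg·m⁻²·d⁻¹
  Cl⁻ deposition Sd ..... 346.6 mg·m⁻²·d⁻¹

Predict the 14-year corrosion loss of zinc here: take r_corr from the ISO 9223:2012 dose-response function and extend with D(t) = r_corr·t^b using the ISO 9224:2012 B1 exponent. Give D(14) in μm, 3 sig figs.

zinc: temperature factor f = +0.038·(-0.2) = -0.0076
  sulphur-dioxide contribution → 0.4848 μm/a
  chloride contribution → 1.883 μm/a
  ⇒ r_corr(zinc) = 2.368 μm/a
Long-term exponent b (ISO 9224 Table 2, B1) = 0.813
  D(14) = 2.368 × 14^0.813 = 2.368 × 8.547 = 20.24 μm

D(14) = 20.2 μm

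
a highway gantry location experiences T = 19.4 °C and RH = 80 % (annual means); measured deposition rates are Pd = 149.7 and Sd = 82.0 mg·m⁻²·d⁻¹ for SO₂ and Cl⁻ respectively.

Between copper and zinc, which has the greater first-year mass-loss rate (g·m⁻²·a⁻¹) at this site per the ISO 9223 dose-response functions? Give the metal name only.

zinc

copper: f(T) = -0.080·(T−10) [T>10 °C] = -0.7520
  SO₂ term: 0.0053·149.7^0.26·exp(0.059·80-0.7520) = 1.031
  Sd branch = 0.01025·Sd^0.27·e^(0.036·RH+0.049·T) = 1.553 μm/a
  sum: 1.031 + 1.553 → r_corr = 2.583 μm/a
  mass loss = 2.583 μm/a × 8.96 g/cm³ = 23.15 g·m⁻²·a⁻¹
zinc: temperature factor f = -0.071·(9.4) = -0.6674
  SO₂ term: 0.0129·149.7^0.44·exp(0.046·80-0.6674) = 2.377
  Cl⁻ term: 0.0175·82.0^0.57·exp(0.008·80+0.085·19.4) = 2.128
  sum: 2.377 + 2.128 → r_corr = 4.505 μm/a
  mass loss = 4.505 μm/a × 7.14 g/cm³ = 32.17 g·m⁻²·a⁻¹
Ordering by g·m⁻²·a⁻¹: zinc (32.2) > copper (23.1)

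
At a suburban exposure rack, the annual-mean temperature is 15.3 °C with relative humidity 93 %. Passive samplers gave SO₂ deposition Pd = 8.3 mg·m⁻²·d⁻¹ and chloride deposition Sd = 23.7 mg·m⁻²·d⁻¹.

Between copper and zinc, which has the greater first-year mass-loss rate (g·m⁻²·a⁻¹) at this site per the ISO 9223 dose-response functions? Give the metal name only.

copper: temperature factor f = -0.080·(5.3) = -0.4240
  SO₂ term: 0.0053·8.3^0.26·exp(0.059·93-0.4240) = 1.452
  Sd branch = 0.01025·Sd^0.27·e^(0.036·RH+0.049·T) = 1.45 μm/a
  r_corr = 1.452 + 1.45 = 2.903 μm/a
  mass loss = 2.903 μm/a × 8.96 g/cm³ = 26.01 g·m⁻²·a⁻¹
zinc: f(T) = -0.071·(T−10) [T>10 °C] = -0.3763
  SO₂ term: 0.0129·8.3^0.44·exp(0.046·93-0.3763) = 1.62
  Sd branch = 0.0175·Sd^0.57·e^(0.008·RH+0.085·T) = 0.8214 μm/a
  r_corr = 1.62 + 0.8214 = 2.441 μm/a
  mass loss = 2.441 μm/a × 7.14 g/cm³ = 17.43 g·m⁻²·a⁻¹
Ordering by g·m⁻²·a⁻¹: copper (26) > zinc (17.4)

copper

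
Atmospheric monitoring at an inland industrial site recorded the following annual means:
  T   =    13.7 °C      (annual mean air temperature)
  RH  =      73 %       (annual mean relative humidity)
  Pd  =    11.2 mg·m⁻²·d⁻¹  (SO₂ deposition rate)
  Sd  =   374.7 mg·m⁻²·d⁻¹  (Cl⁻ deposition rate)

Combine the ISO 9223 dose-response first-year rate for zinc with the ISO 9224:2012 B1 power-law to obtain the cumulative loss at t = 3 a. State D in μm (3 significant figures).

D(3) = 9.22 μm

zinc: T>10 °C ⇒ hinge -0.071·(13.7−10) = -0.2627
  Pd branch = 0.0129·Pd^0.44·e^(0.046·RH+f) = 0.8251 μm/a
  Sd branch = 0.0175·Sd^0.57·e^(0.008·RH+0.085·T) = 2.947 μm/a
  sum: 0.8251 + 2.947 → r_corr = 3.772 μm/a
Long-term exponent b (ISO 9224 Table 2, B1) = 0.813
  D(3) = 3.772 × 3^0.813 = 3.772 × 2.443 = 9.215 μm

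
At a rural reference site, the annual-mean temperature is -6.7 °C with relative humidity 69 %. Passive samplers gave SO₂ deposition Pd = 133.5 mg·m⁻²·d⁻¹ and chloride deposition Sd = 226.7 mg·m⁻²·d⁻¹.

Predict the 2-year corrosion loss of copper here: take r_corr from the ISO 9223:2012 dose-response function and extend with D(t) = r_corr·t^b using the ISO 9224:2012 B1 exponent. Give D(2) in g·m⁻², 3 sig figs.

D(2) = 7.37 g·m⁻²

copper: T≤10 °C ⇒ hinge +0.126·(-6.7−10) = -2.1042
  Pd branch = 0.0053·Pd^0.26·e^(0.059·RH+f) = 0.1352 μm/a
  Cl⁻ term: 0.01025·226.7^0.27·exp(0.036·69+0.049·-6.7) = 0.3827
  r_corr = 0.1352 + 0.3827 = 0.518 μm/a
Long-term exponent b (ISO 9224 Table 2, B1) = 0.667
  D(2) = 0.518 × 2^0.667 = 0.518 × 1.588 = 0.8224 μm
  Mass loss = 0.8224 μm × 8.96 g/cm³ = 7.369 g·m⁻²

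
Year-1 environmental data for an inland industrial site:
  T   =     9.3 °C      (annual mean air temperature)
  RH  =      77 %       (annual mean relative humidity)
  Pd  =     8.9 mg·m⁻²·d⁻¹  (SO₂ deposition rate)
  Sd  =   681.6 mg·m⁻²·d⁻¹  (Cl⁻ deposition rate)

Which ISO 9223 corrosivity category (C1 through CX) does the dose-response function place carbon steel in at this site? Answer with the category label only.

carbon steel: temperature factor f = +0.150·(-0.7) = -0.1050
  Pd branch = 1.77·Pd^0.52·e^(0.02·RH+f) = 23.17 μm/a
  Sd branch = 0.102·Sd^0.62·e^(0.033·RH+0.04·T) = 107.3 μm/a
  sum: 23.17 + 107.3 → r_corr = 130.4 μm/a
ISO 9223 Table 2 (carbon steel): 80 < 130 ≤ 200 μm/a ⇒ C5

C5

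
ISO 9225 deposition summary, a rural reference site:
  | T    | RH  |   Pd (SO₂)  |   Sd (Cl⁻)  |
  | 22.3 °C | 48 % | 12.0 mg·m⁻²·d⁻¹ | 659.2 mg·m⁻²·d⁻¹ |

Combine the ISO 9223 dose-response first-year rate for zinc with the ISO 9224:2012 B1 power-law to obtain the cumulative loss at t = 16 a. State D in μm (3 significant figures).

zinc: T>10 °C ⇒ hinge -0.071·(22.3−10) = -0.8733
  sulphur-dioxide contribution → 0.1462 μm/a
  chloride contribution → 6.916 μm/a
  total first-year rate 7.062 μm/a
ISO 9224: D(t) = r_corr · t^b with b = 0.813 (zinc, B1)
  D(16) = 7.062 × 16^0.813 = 7.062 × 9.527 = 67.28 μm

D(16) = 67.3 μm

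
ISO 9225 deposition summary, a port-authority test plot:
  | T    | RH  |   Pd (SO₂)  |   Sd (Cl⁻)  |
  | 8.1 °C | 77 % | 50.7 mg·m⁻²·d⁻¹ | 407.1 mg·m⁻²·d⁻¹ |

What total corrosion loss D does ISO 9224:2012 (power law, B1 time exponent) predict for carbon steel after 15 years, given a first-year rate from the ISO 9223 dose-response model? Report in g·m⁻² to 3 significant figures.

carbon steel: f(T) = +0.150·(T−10) [T≤10 °C] = -0.2850
  sulphur-dioxide contribution → 47.82 μm/a
  chloride contribution → 74.28 μm/a
  total first-year rate 122.1 μm/a
Power-law: D(15) = r_corr · 15^0.523
  D(15) = 122.1 × 15^0.523 = 122.1 × 4.122 = 503.3 μm
  Mass loss = 503.3 μm × 7.85 g/cm³ = 3951 g·m⁻²

D(15) = 3.95e+03 g·m⁻²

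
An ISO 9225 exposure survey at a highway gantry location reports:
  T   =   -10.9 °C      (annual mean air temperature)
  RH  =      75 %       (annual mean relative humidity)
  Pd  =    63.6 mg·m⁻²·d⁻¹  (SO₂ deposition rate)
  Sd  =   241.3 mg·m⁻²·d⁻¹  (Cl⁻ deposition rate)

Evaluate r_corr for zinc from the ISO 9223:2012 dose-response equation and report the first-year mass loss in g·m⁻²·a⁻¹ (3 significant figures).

r_corr = 10.2 g·m⁻²·a⁻¹

zinc: temperature factor f = +0.038·(-20.9) = -0.7942
  sulphur-dioxide contribution → 1.142 μm/a
  chloride contribution → 0.2879 μm/a
  total first-year rate 1.43 μm/a
Convert to mass loss: 1.43 μm/a × 7.14 g/cm³ = 10.21 g·m⁻²·a⁻¹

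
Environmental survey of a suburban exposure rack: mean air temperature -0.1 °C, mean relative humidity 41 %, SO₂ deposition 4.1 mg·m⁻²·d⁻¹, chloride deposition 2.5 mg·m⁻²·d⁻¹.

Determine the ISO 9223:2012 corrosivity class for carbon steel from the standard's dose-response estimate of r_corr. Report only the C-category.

carbon steel: f(T) = +0.150·(T−10) [T≤10 °C] = -1.5150
  Pd branch = 1.77·Pd^0.52·e^(0.02·RH+f) = 1.84 μm/a
  Sd branch = 0.102·Sd^0.62·e^(0.033·RH+0.04·T) = 0.6937 μm/a
  r_corr = 1.84 + 0.6937 = 2.534 μm/a
Category bounds: 1.3…25 μm/a bracket r_corr ⇒ C2

C2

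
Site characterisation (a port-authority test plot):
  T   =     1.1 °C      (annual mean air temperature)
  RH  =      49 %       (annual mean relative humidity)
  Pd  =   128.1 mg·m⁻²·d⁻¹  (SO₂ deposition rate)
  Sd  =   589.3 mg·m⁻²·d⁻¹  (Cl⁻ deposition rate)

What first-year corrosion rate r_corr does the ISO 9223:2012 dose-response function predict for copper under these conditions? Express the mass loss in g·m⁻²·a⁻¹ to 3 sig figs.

copper: temperature factor f = +0.126·(-8.9) = -1.1214
  Pd branch = 0.0053·Pd^0.26·e^(0.059·RH+f) = 0.1098 μm/a
  Cl⁻ term: 0.01025·589.3^0.27·exp(0.036·49+0.049·1.1) = 0.3534
  r_corr = 0.1098 + 0.3534 = 0.4632 μm/a
Convert to mass loss: 0.4632 μm/a × 8.96 g/cm³ = 4.15 g·m⁻²·a⁻¹

r_corr = 4.15 g·m⁻²·a⁻¹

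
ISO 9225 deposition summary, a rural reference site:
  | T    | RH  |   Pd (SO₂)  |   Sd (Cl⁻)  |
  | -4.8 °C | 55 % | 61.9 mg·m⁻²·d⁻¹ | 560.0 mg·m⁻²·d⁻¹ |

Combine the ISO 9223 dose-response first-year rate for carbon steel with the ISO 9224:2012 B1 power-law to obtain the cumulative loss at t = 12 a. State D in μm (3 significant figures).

carbon steel: f(T) = +0.150·(T−10) [T≤10 °C] = -2.2200
  sulphur-dioxide contribution → 4.934 μm/a
  chloride contribution → 26.14 μm/a
  ⇒ r_corr(carbon steel) = 31.08 μm/a
Long-term exponent b (ISO 9224 Table 2, B1) = 0.523
  D(12) = 31.08 × 12^0.523 = 31.08 × 3.668 = 114 μm

D(12) = 114 μm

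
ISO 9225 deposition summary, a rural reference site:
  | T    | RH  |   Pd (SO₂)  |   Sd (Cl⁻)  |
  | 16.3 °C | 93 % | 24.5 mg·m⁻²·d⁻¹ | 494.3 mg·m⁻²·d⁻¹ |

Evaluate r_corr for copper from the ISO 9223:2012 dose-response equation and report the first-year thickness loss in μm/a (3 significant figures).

copper: f(T) = -0.080·(T−10) [T>10 °C] = -0.5040
  sulphur-dioxide contribution → 1.776 μm/a
  chloride contribution → 3.459 μm/a
  ⇒ r_corr(copper) = 5.236 μm/a

r_corr = 5.24 μm/a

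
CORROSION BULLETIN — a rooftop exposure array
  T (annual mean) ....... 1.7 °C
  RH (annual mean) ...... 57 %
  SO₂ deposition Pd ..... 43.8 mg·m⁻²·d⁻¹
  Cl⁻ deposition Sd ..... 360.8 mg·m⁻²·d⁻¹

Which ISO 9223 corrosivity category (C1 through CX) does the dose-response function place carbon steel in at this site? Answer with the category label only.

C3

carbon steel: f(T) = +0.150·(T−10) [T≤10 °C] = -1.2450
  Pd branch = 1.77·Pd^0.52·e^(0.02·RH+f) = 11.37 μm/a
  Cl⁻ term: 0.102·360.8^0.62·exp(0.033·57+0.04·1.7) = 27.58
  sum: 11.37 + 27.58 → r_corr = 38.95 μm/a
ISO 9223 Table 2 (carbon steel): 25 < 39 ≤ 50 μm/a ⇒ C3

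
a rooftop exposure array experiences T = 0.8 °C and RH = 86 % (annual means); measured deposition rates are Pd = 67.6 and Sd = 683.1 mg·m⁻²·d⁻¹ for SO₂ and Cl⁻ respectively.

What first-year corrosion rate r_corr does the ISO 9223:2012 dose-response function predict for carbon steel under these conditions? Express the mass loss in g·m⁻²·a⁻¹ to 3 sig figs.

r_corr = 982 g·m⁻²·a⁻¹

carbon steel: f(T) = +0.150·(T−10) [T≤10 °C] = -1.3800
  sulphur-dioxide contribution → 22.24 μm/a
  chloride contribution → 102.9 μm/a
  ⇒ r_corr(carbon steel) = 125.1 μm/a
Convert to mass loss: 125.1 μm/a × 7.85 g/cm³ = 982.4 g·m⁻²·a⁻¹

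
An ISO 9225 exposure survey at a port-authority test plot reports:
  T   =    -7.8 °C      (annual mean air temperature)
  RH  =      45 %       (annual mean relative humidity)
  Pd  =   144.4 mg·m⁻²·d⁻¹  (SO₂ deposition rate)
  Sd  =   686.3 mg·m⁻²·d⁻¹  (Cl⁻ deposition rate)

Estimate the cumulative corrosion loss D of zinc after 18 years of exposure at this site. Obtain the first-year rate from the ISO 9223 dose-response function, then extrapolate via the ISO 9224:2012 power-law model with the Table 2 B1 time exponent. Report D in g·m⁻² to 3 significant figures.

zinc: f(T) = +0.038·(T−10) [T≤10 °C] = -0.6764
  Pd branch = 0.0129·Pd^0.44·e^(0.046·RH+f) = 0.4635 μm/a
  Cl⁻ term: 0.0175·686.3^0.57·exp(0.008·45+0.085·-7.8) = 0.5349
  sum: 0.4635 + 0.5349 → r_corr = 0.9984 μm/a
Power-law: D(18) = r_corr · 18^0.813
  D(18) = 0.9984 × 18^0.813 = 0.9984 × 10.48 = 10.47 μm
  Mass loss = 10.47 μm × 7.14 g/cm³ = 74.74 g·m⁻²

D(18) = 74.7 g·m⁻²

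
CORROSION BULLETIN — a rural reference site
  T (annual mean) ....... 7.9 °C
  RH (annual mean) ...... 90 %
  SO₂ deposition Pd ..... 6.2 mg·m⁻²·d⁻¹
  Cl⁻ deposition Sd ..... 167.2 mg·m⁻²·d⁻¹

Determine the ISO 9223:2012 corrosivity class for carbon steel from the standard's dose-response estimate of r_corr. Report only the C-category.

C5

carbon steel: T≤10 °C ⇒ hinge +0.150·(7.9−10) = -0.3150
  sulphur-dioxide contribution → 20.18 μm/a
  chloride contribution → 65.18 μm/a
  ⇒ r_corr(carbon steel) = 85.36 μm/a
Category bounds: 80…200 μm/a bracket r_corr ⇒ C5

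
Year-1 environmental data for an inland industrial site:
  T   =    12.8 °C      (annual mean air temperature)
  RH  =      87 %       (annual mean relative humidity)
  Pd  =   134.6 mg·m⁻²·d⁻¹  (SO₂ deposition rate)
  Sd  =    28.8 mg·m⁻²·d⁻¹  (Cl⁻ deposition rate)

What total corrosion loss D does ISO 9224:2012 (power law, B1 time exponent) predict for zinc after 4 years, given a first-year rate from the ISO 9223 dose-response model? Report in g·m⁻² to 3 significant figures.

D(4) = 126 g·m⁻²

zinc: temperature factor f = -0.071·(2.8) = -0.1988
  sulphur-dioxide contribution → 5.001 μm/a
  chloride contribution → 0.7074 μm/a
  ⇒ r_corr(zinc) = 5.709 μm/a
Long-term exponent b (ISO 9224 Table 2, B1) = 0.813
  D(4) = 5.709 × 4^0.813 = 5.709 × 3.087 = 17.62 μm
  Mass loss = 17.62 μm × 7.14 g/cm³ = 125.8 g·m⁻²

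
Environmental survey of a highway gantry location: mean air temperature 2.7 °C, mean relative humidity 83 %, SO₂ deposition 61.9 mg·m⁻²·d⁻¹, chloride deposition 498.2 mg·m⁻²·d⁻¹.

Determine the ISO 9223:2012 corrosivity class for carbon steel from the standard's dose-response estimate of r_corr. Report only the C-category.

carbon steel: temperature factor f = +0.150·(-7.3) = -1.0950
  Pd branch = 1.77·Pd^0.52·e^(0.02·RH+f) = 26.61 μm/a
  Cl⁻ term: 0.102·498.2^0.62·exp(0.033·83+0.04·2.7) = 82.69
  sum: 26.61 + 82.69 → r_corr = 109.3 μm/a
Category bounds: 80…200 μm/a bracket r_corr ⇒ C5

C5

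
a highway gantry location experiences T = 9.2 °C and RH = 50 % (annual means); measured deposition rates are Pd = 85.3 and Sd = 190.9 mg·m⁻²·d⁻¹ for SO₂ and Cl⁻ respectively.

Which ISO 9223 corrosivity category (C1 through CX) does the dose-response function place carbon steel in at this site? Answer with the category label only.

carbon steel: temperature factor f = +0.150·(-0.8) = -0.1200
  Pd branch = 1.77·Pd^0.52·e^(0.02·RH+f) = 43.08 μm/a
  Cl⁻ term: 0.102·190.9^0.62·exp(0.033·50+0.04·9.2) = 19.91
  sum: 43.08 + 19.91 → r_corr = 62.99 μm/a
Category bounds: 50…80 μm/a bracket r_corr ⇒ C4

C4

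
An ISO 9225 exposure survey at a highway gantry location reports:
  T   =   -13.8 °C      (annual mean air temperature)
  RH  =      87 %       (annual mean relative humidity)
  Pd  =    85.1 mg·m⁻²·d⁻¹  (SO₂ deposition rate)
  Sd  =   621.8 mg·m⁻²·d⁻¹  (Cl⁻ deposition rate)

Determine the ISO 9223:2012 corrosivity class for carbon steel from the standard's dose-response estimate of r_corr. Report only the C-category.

C4

carbon steel: T≤10 °C ⇒ hinge +0.150·(-13.8−10) = -3.5700
  SO₂ term: 1.77·85.1^0.52·exp(0.02·87-3.5700) = 2.863
  Sd branch = 0.102·Sd^0.62·e^(0.033·RH+0.04·T) = 55.95 μm/a
  r_corr = 2.863 + 55.95 = 58.81 μm/a
58.8 μm/a falls in (50, 80] for carbon steel → category C4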